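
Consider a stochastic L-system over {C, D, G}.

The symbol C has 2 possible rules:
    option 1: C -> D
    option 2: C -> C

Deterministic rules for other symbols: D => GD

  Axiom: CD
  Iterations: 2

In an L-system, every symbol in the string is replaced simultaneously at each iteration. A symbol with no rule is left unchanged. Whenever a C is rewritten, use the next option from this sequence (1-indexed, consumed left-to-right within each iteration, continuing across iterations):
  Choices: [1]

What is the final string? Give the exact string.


Answer: GDGGD

Derivation:
Step 0: CD
Step 1: DGD  (used choices [1])
Step 2: GDGGD  (used choices [])


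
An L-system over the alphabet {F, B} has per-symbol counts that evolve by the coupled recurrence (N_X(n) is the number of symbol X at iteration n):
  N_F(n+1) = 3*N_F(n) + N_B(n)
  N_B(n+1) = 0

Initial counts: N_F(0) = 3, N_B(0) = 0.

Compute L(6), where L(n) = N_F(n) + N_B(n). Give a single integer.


Step 0: N_F=3, N_B=0, L=3
Step 1: N_F=9, N_B=0, L=9
Step 2: N_F=27, N_B=0, L=27
Step 3: N_F=81, N_B=0, L=81
Step 4: N_F=243, N_B=0, L=243
Step 5: N_F=729, N_B=0, L=729
Step 6: N_F=2187, N_B=0, L=2187

Answer: 2187


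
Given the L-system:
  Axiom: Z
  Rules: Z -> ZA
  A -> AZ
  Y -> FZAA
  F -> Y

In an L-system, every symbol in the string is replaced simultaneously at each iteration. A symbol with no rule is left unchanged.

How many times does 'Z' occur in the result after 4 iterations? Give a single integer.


Answer: 8

Derivation:
Step 0: Z  (1 'Z')
Step 1: ZA  (1 'Z')
Step 2: ZAAZ  (2 'Z')
Step 3: ZAAZAZZA  (4 'Z')
Step 4: ZAAZAZZAAZZAZAAZ  (8 'Z')


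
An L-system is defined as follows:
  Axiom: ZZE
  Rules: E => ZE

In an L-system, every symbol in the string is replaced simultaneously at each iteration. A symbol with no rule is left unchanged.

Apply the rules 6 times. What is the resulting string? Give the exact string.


Answer: ZZZZZZZZE

Derivation:
Step 0: ZZE
Step 1: ZZZE
Step 2: ZZZZE
Step 3: ZZZZZE
Step 4: ZZZZZZE
Step 5: ZZZZZZZE
Step 6: ZZZZZZZZE


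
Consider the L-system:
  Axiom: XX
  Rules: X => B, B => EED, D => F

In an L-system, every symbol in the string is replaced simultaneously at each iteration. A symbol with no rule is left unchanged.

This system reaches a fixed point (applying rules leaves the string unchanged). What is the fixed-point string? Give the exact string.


Answer: EEFEEF

Derivation:
Step 0: XX
Step 1: BB
Step 2: EEDEED
Step 3: EEFEEF
Step 4: EEFEEF  (unchanged — fixed point at step 3)


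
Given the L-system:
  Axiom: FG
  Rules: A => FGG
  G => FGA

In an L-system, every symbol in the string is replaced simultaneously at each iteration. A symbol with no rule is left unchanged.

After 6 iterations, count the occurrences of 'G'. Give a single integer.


Answer: 43

Derivation:
Step 0: FG  (1 'G')
Step 1: FFGA  (1 'G')
Step 2: FFFGAFGG  (3 'G')
Step 3: FFFFGAFGGFFGAFGA  (5 'G')
Step 4: FFFFFGAFGGFFGAFGAFFFGAFGGFFGAFGG  (11 'G')
Step 5: FFFFFFGAFGGFFGAFGAFFFGAFGGFFGAFGGFFFFGAFGGFFGAFGAFFFGAFGGFFGAFGA  (21 'G')
Step 6: FFFFFFFGAFGGFFGAFGAFFFGAFGGFFGAFGGFFFFGAFGGFFGAFGAFFFGAFGGFFGAFGAFFFFFGAFGGFFGAFGAFFFGAFGGFFGAFGGFFFFGAFGGFFGAFGAFFFGAFGGFFGAFGG  (43 'G')


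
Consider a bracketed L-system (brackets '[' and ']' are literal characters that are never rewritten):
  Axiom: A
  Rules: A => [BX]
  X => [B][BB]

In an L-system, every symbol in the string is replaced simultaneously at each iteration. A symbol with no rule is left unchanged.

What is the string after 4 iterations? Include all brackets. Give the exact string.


Step 0: A
Step 1: [BX]
Step 2: [B[B][BB]]
Step 3: [B[B][BB]]
Step 4: [B[B][BB]]

Answer: [B[B][BB]]


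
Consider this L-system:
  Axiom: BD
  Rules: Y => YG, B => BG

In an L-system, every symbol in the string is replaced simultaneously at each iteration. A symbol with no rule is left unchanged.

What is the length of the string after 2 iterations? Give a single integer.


Answer: 4

Derivation:
Step 0: length = 2
Step 1: length = 3
Step 2: length = 4


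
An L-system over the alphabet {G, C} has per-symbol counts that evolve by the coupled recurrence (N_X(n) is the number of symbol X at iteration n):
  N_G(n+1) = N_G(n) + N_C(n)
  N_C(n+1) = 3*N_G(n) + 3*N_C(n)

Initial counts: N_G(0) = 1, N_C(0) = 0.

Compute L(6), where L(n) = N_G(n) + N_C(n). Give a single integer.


Step 0: N_G=1, N_C=0, L=1
Step 1: N_G=1, N_C=3, L=4
Step 2: N_G=4, N_C=12, L=16
Step 3: N_G=16, N_C=48, L=64
Step 4: N_G=64, N_C=192, L=256
Step 5: N_G=256, N_C=768, L=1024
Step 6: N_G=1024, N_C=3072, L=4096

Answer: 4096


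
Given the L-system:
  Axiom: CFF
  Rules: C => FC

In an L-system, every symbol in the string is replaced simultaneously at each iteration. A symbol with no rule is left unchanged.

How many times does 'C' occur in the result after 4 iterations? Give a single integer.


Step 0: CFF  (1 'C')
Step 1: FCFF  (1 'C')
Step 2: FFCFF  (1 'C')
Step 3: FFFCFF  (1 'C')
Step 4: FFFFCFF  (1 'C')

Answer: 1


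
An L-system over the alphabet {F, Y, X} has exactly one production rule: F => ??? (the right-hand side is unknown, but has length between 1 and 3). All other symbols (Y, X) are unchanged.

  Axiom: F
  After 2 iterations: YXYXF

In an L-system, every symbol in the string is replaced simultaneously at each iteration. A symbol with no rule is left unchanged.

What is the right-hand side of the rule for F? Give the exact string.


Answer: YXF

Derivation:
Trying F => YXF:
  Step 0: F
  Step 1: YXF
  Step 2: YXYXF
Matches the given result.


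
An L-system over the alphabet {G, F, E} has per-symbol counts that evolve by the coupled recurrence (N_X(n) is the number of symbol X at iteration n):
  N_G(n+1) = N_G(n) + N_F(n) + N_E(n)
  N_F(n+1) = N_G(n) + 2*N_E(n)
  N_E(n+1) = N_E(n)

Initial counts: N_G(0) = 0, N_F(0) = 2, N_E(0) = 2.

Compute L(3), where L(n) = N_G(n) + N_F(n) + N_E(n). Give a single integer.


Answer: 36

Derivation:
Step 0: N_G=0, N_F=2, N_E=2, L=4
Step 1: N_G=4, N_F=4, N_E=2, L=10
Step 2: N_G=10, N_F=8, N_E=2, L=20
Step 3: N_G=20, N_F=14, N_E=2, L=36


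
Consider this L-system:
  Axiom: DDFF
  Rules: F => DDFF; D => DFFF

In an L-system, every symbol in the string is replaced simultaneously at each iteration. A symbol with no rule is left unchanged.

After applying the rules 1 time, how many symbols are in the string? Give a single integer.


Answer: 16

Derivation:
Step 0: length = 4
Step 1: length = 16


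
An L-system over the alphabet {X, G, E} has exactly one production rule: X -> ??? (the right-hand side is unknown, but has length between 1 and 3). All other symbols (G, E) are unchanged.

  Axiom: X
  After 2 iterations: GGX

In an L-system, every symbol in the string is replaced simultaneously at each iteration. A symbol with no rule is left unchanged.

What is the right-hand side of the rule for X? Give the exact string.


Trying X -> GX:
  Step 0: X
  Step 1: GX
  Step 2: GGX
Matches the given result.

Answer: GX


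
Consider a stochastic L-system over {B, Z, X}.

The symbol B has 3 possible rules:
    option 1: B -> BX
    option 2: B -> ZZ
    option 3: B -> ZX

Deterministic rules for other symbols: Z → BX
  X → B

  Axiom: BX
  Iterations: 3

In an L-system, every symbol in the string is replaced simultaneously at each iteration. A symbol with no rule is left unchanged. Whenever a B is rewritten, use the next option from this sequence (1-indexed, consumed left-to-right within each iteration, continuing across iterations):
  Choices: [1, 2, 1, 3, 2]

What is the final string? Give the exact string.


Answer: BXBXZXZZB

Derivation:
Step 0: BX
Step 1: BXB  (used choices [1])
Step 2: ZZBBX  (used choices [2, 1])
Step 3: BXBXZXZZB  (used choices [3, 2])


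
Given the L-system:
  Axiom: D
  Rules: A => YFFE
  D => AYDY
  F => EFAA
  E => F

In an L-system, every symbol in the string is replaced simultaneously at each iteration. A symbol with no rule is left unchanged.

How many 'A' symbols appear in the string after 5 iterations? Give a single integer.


Step 0: D  (0 'A')
Step 1: AYDY  (1 'A')
Step 2: YFFEYAYDYY  (1 'A')
Step 3: YEFAAEFAAFYYFFEYAYDYYY  (5 'A')
Step 4: YFEFAAYFFEYFFEFEFAAYFFEYFFEEFAAYYEFAAEFAAFYYFFEYAYDYYYY  (11 'A')
Step 5: YEFAAFEFAAYFFEYFFEYEFAAEFAAFYEFAAEFAAFEFAAFEFAAYFFEYFFEYEFAAEFAAFYEFAAEFAAFFEFAAYFFEYFFEYYFEFAAYFFEYFFEFEFAAYFFEYFFEEFAAYYEFAAEFAAFYYFFEYAYDYYYYY  (37 'A')

Answer: 37


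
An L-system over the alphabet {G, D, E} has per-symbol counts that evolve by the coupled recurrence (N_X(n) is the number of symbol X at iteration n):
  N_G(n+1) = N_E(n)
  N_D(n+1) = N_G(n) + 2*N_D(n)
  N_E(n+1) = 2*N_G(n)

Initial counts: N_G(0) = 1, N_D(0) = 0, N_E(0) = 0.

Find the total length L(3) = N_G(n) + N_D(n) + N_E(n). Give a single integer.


Answer: 10

Derivation:
Step 0: N_G=1, N_D=0, N_E=0, L=1
Step 1: N_G=0, N_D=1, N_E=2, L=3
Step 2: N_G=2, N_D=2, N_E=0, L=4
Step 3: N_G=0, N_D=6, N_E=4, L=10


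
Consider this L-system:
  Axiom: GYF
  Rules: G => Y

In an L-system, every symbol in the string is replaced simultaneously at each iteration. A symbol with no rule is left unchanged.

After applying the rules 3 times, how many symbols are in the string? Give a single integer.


Step 0: length = 3
Step 1: length = 3
Step 2: length = 3
Step 3: length = 3

Answer: 3


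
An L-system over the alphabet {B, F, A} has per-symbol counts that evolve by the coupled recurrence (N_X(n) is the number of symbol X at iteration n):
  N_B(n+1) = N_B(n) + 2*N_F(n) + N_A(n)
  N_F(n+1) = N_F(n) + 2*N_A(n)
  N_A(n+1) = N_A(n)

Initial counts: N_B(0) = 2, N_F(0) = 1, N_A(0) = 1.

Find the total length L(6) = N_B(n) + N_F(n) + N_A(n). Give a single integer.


Step 0: N_B=2, N_F=1, N_A=1, L=4
Step 1: N_B=5, N_F=3, N_A=1, L=9
Step 2: N_B=12, N_F=5, N_A=1, L=18
Step 3: N_B=23, N_F=7, N_A=1, L=31
Step 4: N_B=38, N_F=9, N_A=1, L=48
Step 5: N_B=57, N_F=11, N_A=1, L=69
Step 6: N_B=80, N_F=13, N_A=1, L=94

Answer: 94


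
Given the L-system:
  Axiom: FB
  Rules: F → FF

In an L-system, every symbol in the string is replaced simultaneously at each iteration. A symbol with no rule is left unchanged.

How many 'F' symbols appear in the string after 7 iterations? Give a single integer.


Answer: 128

Derivation:
Step 0: FB  (1 'F')
Step 1: FFB  (2 'F')
Step 2: FFFFB  (4 'F')
Step 3: FFFFFFFFB  (8 'F')
Step 4: FFFFFFFFFFFFFFFFB  (16 'F')
Step 5: FFFFFFFFFFFFFFFFFFFFFFFFFFFFFFFFB  (32 'F')
Step 6: FFFFFFFFFFFFFFFFFFFFFFFFFFFFFFFFFFFFFFFFFFFFFFFFFFFFFFFFFFFFFFFFB  (64 'F')
Step 7: FFFFFFFFFFFFFFFFFFFFFFFFFFFFFFFFFFFFFFFFFFFFFFFFFFFFFFFFFFFFFFFFFFFFFFFFFFFFFFFFFFFFFFFFFFFFFFFFFFFFFFFFFFFFFFFFFFFFFFFFFFFFFFFFB  (128 'F')


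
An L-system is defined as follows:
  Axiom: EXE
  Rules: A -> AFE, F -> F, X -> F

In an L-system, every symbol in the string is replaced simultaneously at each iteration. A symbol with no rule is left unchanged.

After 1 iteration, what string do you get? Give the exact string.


Answer: EFE

Derivation:
Step 0: EXE
Step 1: EFE


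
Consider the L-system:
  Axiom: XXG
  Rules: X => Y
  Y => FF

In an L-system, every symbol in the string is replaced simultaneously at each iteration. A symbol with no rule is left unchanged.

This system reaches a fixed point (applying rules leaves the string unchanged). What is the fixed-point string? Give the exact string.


Step 0: XXG
Step 1: YYG
Step 2: FFFFG
Step 3: FFFFG  (unchanged — fixed point at step 2)

Answer: FFFFG


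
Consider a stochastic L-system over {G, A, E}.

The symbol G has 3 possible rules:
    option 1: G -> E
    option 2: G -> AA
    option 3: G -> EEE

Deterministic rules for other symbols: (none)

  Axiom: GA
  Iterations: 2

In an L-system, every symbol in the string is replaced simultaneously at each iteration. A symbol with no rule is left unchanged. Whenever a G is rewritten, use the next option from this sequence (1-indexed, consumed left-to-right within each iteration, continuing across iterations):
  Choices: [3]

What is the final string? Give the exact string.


Answer: EEEA

Derivation:
Step 0: GA
Step 1: EEEA  (used choices [3])
Step 2: EEEA  (used choices [])


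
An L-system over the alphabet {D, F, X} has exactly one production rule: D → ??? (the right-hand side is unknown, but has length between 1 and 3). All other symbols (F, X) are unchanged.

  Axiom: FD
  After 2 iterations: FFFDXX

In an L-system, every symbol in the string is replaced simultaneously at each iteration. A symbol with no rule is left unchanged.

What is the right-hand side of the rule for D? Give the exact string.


Trying D → FDX:
  Step 0: FD
  Step 1: FFDX
  Step 2: FFFDXX
Matches the given result.

Answer: FDX


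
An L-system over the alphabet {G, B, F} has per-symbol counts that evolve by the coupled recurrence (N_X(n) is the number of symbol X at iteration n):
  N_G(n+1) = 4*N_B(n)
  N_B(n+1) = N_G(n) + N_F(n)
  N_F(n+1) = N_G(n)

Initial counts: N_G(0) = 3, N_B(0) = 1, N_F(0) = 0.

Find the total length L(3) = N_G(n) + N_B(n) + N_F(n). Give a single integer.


Step 0: N_G=3, N_B=1, N_F=0, L=4
Step 1: N_G=4, N_B=3, N_F=3, L=10
Step 2: N_G=12, N_B=7, N_F=4, L=23
Step 3: N_G=28, N_B=16, N_F=12, L=56

Answer: 56


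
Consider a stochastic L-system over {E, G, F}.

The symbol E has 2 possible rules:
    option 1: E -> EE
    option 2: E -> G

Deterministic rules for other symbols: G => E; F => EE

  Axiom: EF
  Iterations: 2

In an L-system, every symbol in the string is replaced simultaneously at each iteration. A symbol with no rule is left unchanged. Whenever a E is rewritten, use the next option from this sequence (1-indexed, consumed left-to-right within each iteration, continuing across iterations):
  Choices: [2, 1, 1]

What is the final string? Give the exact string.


Answer: EEEEE

Derivation:
Step 0: EF
Step 1: GEE  (used choices [2])
Step 2: EEEEE  (used choices [1, 1])


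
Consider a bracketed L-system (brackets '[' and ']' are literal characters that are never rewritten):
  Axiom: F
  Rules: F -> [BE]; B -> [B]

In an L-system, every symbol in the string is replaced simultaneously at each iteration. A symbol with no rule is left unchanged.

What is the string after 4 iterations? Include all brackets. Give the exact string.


Step 0: F
Step 1: [BE]
Step 2: [[B]E]
Step 3: [[[B]]E]
Step 4: [[[[B]]]E]

Answer: [[[[B]]]E]


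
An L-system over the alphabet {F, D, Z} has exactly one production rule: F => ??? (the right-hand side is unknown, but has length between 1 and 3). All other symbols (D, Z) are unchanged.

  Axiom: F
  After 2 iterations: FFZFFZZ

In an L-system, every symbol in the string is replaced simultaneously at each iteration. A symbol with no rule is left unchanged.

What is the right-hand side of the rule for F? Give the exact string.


Answer: FFZ

Derivation:
Trying F => FFZ:
  Step 0: F
  Step 1: FFZ
  Step 2: FFZFFZZ
Matches the given result.


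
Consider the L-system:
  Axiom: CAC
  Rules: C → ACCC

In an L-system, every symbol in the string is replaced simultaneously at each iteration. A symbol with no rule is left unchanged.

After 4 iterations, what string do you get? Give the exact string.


Answer: AAAACCCACCCACCCAACCCACCCACCCAACCCACCCACCCAAACCCACCCACCCAACCCACCCACCCAACCCACCCACCCAAACCCACCCACCCAACCCACCCACCCAACCCACCCACCCAAAAACCCACCCACCCAACCCACCCACCCAACCCACCCACCCAAACCCACCCACCCAACCCACCCACCCAACCCACCCACCCAAACCCACCCACCCAACCCACCCACCCAACCCACCCACCC

Derivation:
Step 0: CAC
Step 1: ACCCAACCC
Step 2: AACCCACCCACCCAAACCCACCCACCC
Step 3: AAACCCACCCACCCAACCCACCCACCCAACCCACCCACCCAAAACCCACCCACCCAACCCACCCACCCAACCCACCCACCC
Step 4: AAAACCCACCCACCCAACCCACCCACCCAACCCACCCACCCAAACCCACCCACCCAACCCACCCACCCAACCCACCCACCCAAACCCACCCACCCAACCCACCCACCCAACCCACCCACCCAAAAACCCACCCACCCAACCCACCCACCCAACCCACCCACCCAAACCCACCCACCCAACCCACCCACCCAACCCACCCACCCAAACCCACCCACCCAACCCACCCACCCAACCCACCCACCC


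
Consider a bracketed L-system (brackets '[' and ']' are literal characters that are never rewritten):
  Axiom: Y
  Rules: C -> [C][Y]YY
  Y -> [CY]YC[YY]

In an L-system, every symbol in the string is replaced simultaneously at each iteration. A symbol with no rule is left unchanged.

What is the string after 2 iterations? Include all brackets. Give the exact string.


Step 0: Y
Step 1: [CY]YC[YY]
Step 2: [[C][Y]YY[CY]YC[YY]][CY]YC[YY][C][Y]YY[[CY]YC[YY][CY]YC[YY]]

Answer: [[C][Y]YY[CY]YC[YY]][CY]YC[YY][C][Y]YY[[CY]YC[YY][CY]YC[YY]]


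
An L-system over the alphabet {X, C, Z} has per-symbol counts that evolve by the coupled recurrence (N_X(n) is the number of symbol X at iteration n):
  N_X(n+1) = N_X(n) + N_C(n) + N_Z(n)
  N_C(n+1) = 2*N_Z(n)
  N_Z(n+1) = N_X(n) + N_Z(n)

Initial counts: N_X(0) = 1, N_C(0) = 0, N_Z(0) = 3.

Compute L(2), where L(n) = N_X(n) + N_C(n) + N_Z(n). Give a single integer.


Answer: 30

Derivation:
Step 0: N_X=1, N_C=0, N_Z=3, L=4
Step 1: N_X=4, N_C=6, N_Z=4, L=14
Step 2: N_X=14, N_C=8, N_Z=8, L=30


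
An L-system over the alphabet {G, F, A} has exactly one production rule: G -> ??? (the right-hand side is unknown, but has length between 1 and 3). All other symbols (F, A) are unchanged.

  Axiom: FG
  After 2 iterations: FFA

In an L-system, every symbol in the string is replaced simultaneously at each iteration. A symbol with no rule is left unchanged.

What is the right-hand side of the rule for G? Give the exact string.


Answer: FA

Derivation:
Trying G -> FA:
  Step 0: FG
  Step 1: FFA
  Step 2: FFA
Matches the given result.


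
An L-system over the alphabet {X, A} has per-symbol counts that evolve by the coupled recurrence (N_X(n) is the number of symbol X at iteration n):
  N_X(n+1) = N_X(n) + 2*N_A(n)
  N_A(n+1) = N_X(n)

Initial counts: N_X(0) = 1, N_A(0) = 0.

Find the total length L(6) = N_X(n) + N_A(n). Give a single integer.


Answer: 64

Derivation:
Step 0: N_X=1, N_A=0, L=1
Step 1: N_X=1, N_A=1, L=2
Step 2: N_X=3, N_A=1, L=4
Step 3: N_X=5, N_A=3, L=8
Step 4: N_X=11, N_A=5, L=16
Step 5: N_X=21, N_A=11, L=32
Step 6: N_X=43, N_A=21, L=64


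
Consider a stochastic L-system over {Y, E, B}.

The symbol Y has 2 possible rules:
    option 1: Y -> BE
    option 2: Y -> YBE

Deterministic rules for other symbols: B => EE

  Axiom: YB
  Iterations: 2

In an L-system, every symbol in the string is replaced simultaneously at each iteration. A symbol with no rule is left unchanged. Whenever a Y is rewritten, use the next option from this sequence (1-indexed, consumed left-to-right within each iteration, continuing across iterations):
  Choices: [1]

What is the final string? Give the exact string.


Step 0: YB
Step 1: BEEE  (used choices [1])
Step 2: EEEEE  (used choices [])

Answer: EEEEE


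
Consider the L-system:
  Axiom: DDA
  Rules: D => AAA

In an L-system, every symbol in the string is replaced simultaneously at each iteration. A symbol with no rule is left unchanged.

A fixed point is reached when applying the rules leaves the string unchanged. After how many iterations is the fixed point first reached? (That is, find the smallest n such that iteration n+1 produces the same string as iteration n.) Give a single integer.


Step 0: DDA
Step 1: AAAAAAA
Step 2: AAAAAAA  (unchanged — fixed point at step 1)

Answer: 1


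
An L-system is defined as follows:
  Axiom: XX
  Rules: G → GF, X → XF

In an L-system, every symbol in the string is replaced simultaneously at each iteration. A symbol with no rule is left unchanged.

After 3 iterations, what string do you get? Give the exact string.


Step 0: XX
Step 1: XFXF
Step 2: XFFXFF
Step 3: XFFFXFFF

Answer: XFFFXFFF


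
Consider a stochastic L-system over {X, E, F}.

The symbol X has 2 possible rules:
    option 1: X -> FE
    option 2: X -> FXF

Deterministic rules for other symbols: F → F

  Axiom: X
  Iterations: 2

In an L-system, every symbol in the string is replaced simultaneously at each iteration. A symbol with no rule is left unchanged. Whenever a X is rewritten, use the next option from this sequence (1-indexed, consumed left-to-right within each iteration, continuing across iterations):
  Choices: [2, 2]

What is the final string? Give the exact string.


Step 0: X
Step 1: FXF  (used choices [2])
Step 2: FFXFF  (used choices [2])

Answer: FFXFF


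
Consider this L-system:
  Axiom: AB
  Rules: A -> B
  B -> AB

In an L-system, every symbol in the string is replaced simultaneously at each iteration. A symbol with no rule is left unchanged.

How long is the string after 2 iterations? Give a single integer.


Step 0: length = 2
Step 1: length = 3
Step 2: length = 5

Answer: 5


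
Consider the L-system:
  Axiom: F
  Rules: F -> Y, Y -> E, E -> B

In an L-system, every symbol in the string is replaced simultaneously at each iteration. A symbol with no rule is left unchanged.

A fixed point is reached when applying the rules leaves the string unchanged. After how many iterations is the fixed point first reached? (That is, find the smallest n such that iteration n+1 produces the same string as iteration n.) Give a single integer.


Answer: 3

Derivation:
Step 0: F
Step 1: Y
Step 2: E
Step 3: B
Step 4: B  (unchanged — fixed point at step 3)


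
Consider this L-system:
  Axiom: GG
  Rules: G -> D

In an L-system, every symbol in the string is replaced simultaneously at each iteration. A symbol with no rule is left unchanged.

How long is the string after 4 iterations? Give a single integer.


Answer: 2

Derivation:
Step 0: length = 2
Step 1: length = 2
Step 2: length = 2
Step 3: length = 2
Step 4: length = 2


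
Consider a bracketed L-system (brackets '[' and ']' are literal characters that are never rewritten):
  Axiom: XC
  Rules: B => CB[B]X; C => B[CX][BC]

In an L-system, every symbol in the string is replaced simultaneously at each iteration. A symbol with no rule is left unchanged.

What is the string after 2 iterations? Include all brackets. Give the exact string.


Step 0: XC
Step 1: XB[CX][BC]
Step 2: XCB[B]X[B[CX][BC]X][CB[B]XB[CX][BC]]

Answer: XCB[B]X[B[CX][BC]X][CB[B]XB[CX][BC]]


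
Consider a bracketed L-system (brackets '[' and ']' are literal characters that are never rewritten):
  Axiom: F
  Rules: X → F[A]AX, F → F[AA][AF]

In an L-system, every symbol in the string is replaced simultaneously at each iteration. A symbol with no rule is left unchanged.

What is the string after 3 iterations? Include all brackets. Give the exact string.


Step 0: F
Step 1: F[AA][AF]
Step 2: F[AA][AF][AA][AF[AA][AF]]
Step 3: F[AA][AF][AA][AF[AA][AF]][AA][AF[AA][AF][AA][AF[AA][AF]]]

Answer: F[AA][AF][AA][AF[AA][AF]][AA][AF[AA][AF][AA][AF[AA][AF]]]


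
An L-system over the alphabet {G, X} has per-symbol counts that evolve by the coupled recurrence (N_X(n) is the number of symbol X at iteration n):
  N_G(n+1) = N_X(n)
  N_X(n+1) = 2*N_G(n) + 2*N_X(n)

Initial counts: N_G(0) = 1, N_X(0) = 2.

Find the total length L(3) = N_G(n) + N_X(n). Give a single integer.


Answer: 60

Derivation:
Step 0: N_G=1, N_X=2, L=3
Step 1: N_G=2, N_X=6, L=8
Step 2: N_G=6, N_X=16, L=22
Step 3: N_G=16, N_X=44, L=60


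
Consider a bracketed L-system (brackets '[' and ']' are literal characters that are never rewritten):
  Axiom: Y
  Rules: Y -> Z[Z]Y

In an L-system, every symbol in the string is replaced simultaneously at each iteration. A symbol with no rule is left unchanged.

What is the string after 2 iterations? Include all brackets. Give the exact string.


Answer: Z[Z]Z[Z]Y

Derivation:
Step 0: Y
Step 1: Z[Z]Y
Step 2: Z[Z]Z[Z]Y


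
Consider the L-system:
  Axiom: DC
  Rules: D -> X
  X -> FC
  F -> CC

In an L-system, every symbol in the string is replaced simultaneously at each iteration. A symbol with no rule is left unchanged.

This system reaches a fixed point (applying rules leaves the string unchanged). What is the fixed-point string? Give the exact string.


Step 0: DC
Step 1: XC
Step 2: FCC
Step 3: CCCC
Step 4: CCCC  (unchanged — fixed point at step 3)

Answer: CCCC


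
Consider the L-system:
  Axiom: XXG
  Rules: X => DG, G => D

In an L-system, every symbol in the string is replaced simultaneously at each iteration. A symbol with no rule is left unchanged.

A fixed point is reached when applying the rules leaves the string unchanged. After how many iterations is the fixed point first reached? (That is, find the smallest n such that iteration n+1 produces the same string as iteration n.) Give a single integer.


Answer: 2

Derivation:
Step 0: XXG
Step 1: DGDGD
Step 2: DDDDD
Step 3: DDDDD  (unchanged — fixed point at step 2)


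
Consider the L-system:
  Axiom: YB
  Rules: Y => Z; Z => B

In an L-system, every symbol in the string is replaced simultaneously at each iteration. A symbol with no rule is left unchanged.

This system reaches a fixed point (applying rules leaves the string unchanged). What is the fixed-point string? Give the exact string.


Answer: BB

Derivation:
Step 0: YB
Step 1: ZB
Step 2: BB
Step 3: BB  (unchanged — fixed point at step 2)


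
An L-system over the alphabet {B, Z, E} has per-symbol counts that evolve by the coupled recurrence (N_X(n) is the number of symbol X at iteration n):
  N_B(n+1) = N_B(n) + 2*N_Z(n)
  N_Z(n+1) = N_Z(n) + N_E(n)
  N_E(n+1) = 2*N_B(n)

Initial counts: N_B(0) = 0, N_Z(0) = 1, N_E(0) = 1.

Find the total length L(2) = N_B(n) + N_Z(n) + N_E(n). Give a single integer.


Step 0: N_B=0, N_Z=1, N_E=1, L=2
Step 1: N_B=2, N_Z=2, N_E=0, L=4
Step 2: N_B=6, N_Z=2, N_E=4, L=12

Answer: 12


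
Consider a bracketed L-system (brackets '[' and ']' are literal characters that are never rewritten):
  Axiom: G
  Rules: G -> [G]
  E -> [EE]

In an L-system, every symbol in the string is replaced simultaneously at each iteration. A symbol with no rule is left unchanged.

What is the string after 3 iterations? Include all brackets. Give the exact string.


Answer: [[[G]]]

Derivation:
Step 0: G
Step 1: [G]
Step 2: [[G]]
Step 3: [[[G]]]


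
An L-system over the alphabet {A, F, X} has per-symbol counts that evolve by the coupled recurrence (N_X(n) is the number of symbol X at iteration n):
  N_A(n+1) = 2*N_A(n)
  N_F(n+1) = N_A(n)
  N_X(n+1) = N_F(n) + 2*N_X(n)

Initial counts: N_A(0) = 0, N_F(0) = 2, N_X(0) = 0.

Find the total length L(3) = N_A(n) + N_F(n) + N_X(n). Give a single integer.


Step 0: N_A=0, N_F=2, N_X=0, L=2
Step 1: N_A=0, N_F=0, N_X=2, L=2
Step 2: N_A=0, N_F=0, N_X=4, L=4
Step 3: N_A=0, N_F=0, N_X=8, L=8

Answer: 8


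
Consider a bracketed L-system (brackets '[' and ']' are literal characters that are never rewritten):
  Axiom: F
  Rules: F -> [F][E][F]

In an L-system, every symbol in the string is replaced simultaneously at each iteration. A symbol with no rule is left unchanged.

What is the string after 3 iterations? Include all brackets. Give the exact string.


Answer: [[[F][E][F]][E][[F][E][F]]][E][[[F][E][F]][E][[F][E][F]]]

Derivation:
Step 0: F
Step 1: [F][E][F]
Step 2: [[F][E][F]][E][[F][E][F]]
Step 3: [[[F][E][F]][E][[F][E][F]]][E][[[F][E][F]][E][[F][E][F]]]


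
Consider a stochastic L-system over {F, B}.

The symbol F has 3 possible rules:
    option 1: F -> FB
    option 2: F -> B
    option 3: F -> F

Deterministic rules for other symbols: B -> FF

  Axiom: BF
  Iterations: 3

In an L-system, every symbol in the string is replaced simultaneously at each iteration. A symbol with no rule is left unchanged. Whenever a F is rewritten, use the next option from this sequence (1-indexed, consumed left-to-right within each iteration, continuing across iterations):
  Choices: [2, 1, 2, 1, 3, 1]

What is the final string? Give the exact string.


Answer: FBFFFFFFB

Derivation:
Step 0: BF
Step 1: FFB  (used choices [2])
Step 2: FBBFF  (used choices [1, 2])
Step 3: FBFFFFFFB  (used choices [1, 3, 1])


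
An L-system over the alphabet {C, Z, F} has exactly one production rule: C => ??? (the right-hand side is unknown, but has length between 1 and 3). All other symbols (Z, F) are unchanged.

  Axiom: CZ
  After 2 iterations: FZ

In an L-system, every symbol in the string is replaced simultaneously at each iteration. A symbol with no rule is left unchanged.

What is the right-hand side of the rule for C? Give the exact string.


Trying C => F:
  Step 0: CZ
  Step 1: FZ
  Step 2: FZ
Matches the given result.

Answer: F


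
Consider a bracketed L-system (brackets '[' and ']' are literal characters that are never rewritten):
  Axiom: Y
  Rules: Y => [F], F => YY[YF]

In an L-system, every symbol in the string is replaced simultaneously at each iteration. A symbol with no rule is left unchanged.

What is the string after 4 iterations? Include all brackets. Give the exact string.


Step 0: Y
Step 1: [F]
Step 2: [YY[YF]]
Step 3: [[F][F][[F]YY[YF]]]
Step 4: [[YY[YF]][YY[YF]][[YY[YF]][F][F][[F]YY[YF]]]]

Answer: [[YY[YF]][YY[YF]][[YY[YF]][F][F][[F]YY[YF]]]]


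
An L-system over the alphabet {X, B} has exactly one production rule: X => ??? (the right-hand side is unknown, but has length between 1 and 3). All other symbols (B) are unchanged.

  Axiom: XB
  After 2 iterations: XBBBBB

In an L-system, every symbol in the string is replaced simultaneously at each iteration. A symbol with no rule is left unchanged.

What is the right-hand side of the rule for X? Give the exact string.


Answer: XBB

Derivation:
Trying X => XBB:
  Step 0: XB
  Step 1: XBBB
  Step 2: XBBBBB
Matches the given result.


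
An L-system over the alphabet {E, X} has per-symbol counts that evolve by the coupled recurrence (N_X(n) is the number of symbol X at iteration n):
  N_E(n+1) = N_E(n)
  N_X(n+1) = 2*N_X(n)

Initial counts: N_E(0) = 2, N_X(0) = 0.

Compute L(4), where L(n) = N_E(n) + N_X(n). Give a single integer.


Answer: 2

Derivation:
Step 0: N_E=2, N_X=0, L=2
Step 1: N_E=2, N_X=0, L=2
Step 2: N_E=2, N_X=0, L=2
Step 3: N_E=2, N_X=0, L=2
Step 4: N_E=2, N_X=0, L=2


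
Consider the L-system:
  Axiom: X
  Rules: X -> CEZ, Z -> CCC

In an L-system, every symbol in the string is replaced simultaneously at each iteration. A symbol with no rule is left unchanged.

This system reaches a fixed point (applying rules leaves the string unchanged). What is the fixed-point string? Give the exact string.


Step 0: X
Step 1: CEZ
Step 2: CECCC
Step 3: CECCC  (unchanged — fixed point at step 2)

Answer: CECCC


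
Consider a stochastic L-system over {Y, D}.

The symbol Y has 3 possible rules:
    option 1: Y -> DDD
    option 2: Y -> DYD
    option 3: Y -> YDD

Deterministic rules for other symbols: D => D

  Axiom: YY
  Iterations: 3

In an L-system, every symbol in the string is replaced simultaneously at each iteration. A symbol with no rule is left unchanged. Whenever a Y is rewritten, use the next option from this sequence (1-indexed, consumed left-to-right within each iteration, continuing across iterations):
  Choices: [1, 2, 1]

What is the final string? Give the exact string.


Step 0: YY
Step 1: DDDDYD  (used choices [1, 2])
Step 2: DDDDDDDD  (used choices [1])
Step 3: DDDDDDDD  (used choices [])

Answer: DDDDDDDD


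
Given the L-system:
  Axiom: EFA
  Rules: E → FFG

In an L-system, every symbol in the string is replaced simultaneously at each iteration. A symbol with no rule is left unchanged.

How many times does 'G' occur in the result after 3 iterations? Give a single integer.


Step 0: EFA  (0 'G')
Step 1: FFGFA  (1 'G')
Step 2: FFGFA  (1 'G')
Step 3: FFGFA  (1 'G')

Answer: 1


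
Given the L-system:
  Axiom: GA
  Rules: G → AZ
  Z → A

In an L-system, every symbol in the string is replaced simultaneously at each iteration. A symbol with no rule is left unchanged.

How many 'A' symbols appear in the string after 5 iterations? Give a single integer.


Step 0: GA  (1 'A')
Step 1: AZA  (2 'A')
Step 2: AAA  (3 'A')
Step 3: AAA  (3 'A')
Step 4: AAA  (3 'A')
Step 5: AAA  (3 'A')

Answer: 3


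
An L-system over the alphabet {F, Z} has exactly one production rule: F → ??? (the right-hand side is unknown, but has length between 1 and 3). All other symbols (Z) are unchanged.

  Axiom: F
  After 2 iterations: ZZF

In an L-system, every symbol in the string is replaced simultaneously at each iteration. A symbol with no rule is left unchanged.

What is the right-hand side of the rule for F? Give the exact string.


Answer: ZF

Derivation:
Trying F → ZF:
  Step 0: F
  Step 1: ZF
  Step 2: ZZF
Matches the given result.


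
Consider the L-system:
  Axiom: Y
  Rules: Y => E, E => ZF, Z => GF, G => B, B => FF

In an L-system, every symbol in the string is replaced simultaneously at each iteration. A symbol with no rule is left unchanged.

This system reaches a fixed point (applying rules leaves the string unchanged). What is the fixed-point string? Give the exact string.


Step 0: Y
Step 1: E
Step 2: ZF
Step 3: GFF
Step 4: BFF
Step 5: FFFF
Step 6: FFFF  (unchanged — fixed point at step 5)

Answer: FFFF


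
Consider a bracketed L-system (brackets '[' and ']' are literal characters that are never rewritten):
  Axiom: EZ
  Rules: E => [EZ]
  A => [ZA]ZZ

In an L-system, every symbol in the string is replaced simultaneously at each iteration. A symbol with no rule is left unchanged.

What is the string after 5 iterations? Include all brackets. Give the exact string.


Step 0: EZ
Step 1: [EZ]Z
Step 2: [[EZ]Z]Z
Step 3: [[[EZ]Z]Z]Z
Step 4: [[[[EZ]Z]Z]Z]Z
Step 5: [[[[[EZ]Z]Z]Z]Z]Z

Answer: [[[[[EZ]Z]Z]Z]Z]Z


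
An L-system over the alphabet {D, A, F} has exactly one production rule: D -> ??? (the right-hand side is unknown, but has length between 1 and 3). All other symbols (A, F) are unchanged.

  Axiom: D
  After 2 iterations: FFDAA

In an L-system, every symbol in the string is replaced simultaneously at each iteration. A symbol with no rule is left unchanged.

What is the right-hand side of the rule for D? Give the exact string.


Answer: FDA

Derivation:
Trying D -> FDA:
  Step 0: D
  Step 1: FDA
  Step 2: FFDAA
Matches the given result.


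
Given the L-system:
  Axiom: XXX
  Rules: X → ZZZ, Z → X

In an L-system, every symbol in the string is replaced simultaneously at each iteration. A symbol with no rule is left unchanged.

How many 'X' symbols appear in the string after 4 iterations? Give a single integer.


Answer: 27

Derivation:
Step 0: XXX  (3 'X')
Step 1: ZZZZZZZZZ  (0 'X')
Step 2: XXXXXXXXX  (9 'X')
Step 3: ZZZZZZZZZZZZZZZZZZZZZZZZZZZ  (0 'X')
Step 4: XXXXXXXXXXXXXXXXXXXXXXXXXXX  (27 'X')


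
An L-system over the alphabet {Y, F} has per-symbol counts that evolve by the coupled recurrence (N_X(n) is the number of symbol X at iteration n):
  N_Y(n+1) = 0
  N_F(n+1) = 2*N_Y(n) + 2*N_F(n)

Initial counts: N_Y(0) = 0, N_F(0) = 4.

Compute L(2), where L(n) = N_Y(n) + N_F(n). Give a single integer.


Answer: 16

Derivation:
Step 0: N_Y=0, N_F=4, L=4
Step 1: N_Y=0, N_F=8, L=8
Step 2: N_Y=0, N_F=16, L=16


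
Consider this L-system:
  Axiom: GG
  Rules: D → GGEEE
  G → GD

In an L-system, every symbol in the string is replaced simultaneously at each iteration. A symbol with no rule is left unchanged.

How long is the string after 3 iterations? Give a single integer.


Step 0: length = 2
Step 1: length = 4
Step 2: length = 14
Step 3: length = 28

Answer: 28


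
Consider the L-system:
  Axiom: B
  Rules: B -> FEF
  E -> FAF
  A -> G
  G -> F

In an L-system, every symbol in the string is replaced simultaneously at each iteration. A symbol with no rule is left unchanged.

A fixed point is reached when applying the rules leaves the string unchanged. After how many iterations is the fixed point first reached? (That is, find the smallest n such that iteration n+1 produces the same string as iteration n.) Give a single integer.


Answer: 4

Derivation:
Step 0: B
Step 1: FEF
Step 2: FFAFF
Step 3: FFGFF
Step 4: FFFFF
Step 5: FFFFF  (unchanged — fixed point at step 4)


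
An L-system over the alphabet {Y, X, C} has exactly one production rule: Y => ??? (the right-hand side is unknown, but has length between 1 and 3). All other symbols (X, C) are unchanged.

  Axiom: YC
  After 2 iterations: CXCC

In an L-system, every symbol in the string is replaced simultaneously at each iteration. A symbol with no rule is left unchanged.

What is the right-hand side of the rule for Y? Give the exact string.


Answer: CXC

Derivation:
Trying Y => CXC:
  Step 0: YC
  Step 1: CXCC
  Step 2: CXCC
Matches the given result.


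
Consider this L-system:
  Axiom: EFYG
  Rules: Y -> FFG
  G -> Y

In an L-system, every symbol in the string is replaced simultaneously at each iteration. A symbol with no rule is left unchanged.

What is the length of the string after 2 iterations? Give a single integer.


Step 0: length = 4
Step 1: length = 6
Step 2: length = 8

Answer: 8


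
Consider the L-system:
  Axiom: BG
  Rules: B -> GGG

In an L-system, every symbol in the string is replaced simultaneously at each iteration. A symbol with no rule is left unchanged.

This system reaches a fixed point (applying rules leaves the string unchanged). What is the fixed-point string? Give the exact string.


Step 0: BG
Step 1: GGGG
Step 2: GGGG  (unchanged — fixed point at step 1)

Answer: GGGG


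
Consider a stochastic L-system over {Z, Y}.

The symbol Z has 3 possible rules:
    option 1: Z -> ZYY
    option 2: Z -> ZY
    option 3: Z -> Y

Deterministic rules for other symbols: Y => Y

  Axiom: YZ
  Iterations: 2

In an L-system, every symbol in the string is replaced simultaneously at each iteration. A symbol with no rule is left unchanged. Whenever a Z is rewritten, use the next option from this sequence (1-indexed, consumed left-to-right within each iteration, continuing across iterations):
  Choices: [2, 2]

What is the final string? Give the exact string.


Answer: YZYY

Derivation:
Step 0: YZ
Step 1: YZY  (used choices [2])
Step 2: YZYY  (used choices [2])


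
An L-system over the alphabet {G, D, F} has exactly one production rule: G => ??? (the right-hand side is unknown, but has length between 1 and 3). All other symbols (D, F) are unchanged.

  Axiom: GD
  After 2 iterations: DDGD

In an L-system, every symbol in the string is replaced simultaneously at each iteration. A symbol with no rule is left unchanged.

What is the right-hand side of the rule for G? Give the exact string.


Trying G => DG:
  Step 0: GD
  Step 1: DGD
  Step 2: DDGD
Matches the given result.

Answer: DG


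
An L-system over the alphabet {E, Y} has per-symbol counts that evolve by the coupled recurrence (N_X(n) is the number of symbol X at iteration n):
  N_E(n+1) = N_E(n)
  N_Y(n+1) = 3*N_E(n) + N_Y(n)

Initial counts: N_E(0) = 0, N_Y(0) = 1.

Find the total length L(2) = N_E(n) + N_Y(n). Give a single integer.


Step 0: N_E=0, N_Y=1, L=1
Step 1: N_E=0, N_Y=1, L=1
Step 2: N_E=0, N_Y=1, L=1

Answer: 1


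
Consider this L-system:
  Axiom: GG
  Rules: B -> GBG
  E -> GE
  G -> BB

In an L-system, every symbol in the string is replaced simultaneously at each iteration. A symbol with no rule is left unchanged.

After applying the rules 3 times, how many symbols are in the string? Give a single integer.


Step 0: length = 2
Step 1: length = 4
Step 2: length = 12
Step 3: length = 28

Answer: 28


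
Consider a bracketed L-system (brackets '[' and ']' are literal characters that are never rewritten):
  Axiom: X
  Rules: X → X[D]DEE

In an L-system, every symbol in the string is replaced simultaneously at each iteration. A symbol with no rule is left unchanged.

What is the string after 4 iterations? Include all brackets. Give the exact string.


Answer: X[D]DEE[D]DEE[D]DEE[D]DEE

Derivation:
Step 0: X
Step 1: X[D]DEE
Step 2: X[D]DEE[D]DEE
Step 3: X[D]DEE[D]DEE[D]DEE
Step 4: X[D]DEE[D]DEE[D]DEE[D]DEE


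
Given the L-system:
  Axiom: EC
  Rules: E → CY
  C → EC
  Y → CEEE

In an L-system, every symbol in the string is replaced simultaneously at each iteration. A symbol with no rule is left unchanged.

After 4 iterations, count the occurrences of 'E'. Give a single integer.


Step 0: EC  (1 'E')
Step 1: CYEC  (1 'E')
Step 2: ECCEEECYEC  (5 'E')
Step 3: CYECECCYCYCYECCEEECYEC  (7 'E')
Step 4: ECCEEECYECCYECECCEEEECCEEEECCEEECYECECCYCYCYECCEEECYEC  (25 'E')

Answer: 25


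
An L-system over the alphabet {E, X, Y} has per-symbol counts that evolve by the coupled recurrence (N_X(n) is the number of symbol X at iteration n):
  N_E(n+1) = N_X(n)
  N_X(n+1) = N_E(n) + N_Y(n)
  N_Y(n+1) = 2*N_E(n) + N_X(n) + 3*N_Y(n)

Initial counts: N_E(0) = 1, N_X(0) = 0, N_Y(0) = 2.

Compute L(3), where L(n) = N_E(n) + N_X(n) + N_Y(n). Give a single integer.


Step 0: N_E=1, N_X=0, N_Y=2, L=3
Step 1: N_E=0, N_X=3, N_Y=8, L=11
Step 2: N_E=3, N_X=8, N_Y=27, L=38
Step 3: N_E=8, N_X=30, N_Y=95, L=133

Answer: 133
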